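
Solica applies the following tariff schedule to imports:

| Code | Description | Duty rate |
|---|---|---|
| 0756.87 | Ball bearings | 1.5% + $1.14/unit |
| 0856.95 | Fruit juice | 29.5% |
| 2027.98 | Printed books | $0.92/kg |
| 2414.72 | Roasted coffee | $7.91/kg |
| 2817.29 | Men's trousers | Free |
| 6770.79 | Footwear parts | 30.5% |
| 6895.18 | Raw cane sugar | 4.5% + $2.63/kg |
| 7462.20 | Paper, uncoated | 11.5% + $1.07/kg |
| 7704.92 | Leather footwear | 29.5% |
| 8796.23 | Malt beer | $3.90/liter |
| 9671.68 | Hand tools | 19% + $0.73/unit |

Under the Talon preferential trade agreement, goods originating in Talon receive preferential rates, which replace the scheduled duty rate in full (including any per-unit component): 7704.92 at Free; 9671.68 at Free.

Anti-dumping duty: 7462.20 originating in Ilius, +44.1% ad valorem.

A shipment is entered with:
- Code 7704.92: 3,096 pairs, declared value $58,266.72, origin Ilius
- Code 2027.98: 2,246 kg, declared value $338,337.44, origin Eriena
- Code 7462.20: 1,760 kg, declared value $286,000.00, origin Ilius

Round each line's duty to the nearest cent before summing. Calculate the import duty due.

Line 1 (7704.92, Ilius, 3,096 pairs, $58,266.72):
Base rate for 7704.92 is 29.5%.
7704.92 has an FTA preferential rate, but origin Ilius is not Talon; base rate stands.
Duty = $58,266.72 × 29.5% = $17,188.68.
Line 2 (2027.98, Eriena, 2,246 kg, $338,337.44):
Base rate for 2027.98 is $0.92/kg.
Duty = 2,246 × $0.92 = $2,066.32.
Line 3 (7462.20, Ilius, 1,760 kg, $286,000.00):
Base rate for 7462.20 is 11.5% + $1.07/kg.
Additional duty on 7462.20 from Ilius: +44.1%. Applied ad valorem rate: 11.5% + 44.1% = 55.6%.
Duty = $286,000.00 × 55.6% + 1,760 × $1.07 = $160,899.20.
Total = $17,188.68 + $2,066.32 + $160,899.20 = $180,154.20.

$180,154.20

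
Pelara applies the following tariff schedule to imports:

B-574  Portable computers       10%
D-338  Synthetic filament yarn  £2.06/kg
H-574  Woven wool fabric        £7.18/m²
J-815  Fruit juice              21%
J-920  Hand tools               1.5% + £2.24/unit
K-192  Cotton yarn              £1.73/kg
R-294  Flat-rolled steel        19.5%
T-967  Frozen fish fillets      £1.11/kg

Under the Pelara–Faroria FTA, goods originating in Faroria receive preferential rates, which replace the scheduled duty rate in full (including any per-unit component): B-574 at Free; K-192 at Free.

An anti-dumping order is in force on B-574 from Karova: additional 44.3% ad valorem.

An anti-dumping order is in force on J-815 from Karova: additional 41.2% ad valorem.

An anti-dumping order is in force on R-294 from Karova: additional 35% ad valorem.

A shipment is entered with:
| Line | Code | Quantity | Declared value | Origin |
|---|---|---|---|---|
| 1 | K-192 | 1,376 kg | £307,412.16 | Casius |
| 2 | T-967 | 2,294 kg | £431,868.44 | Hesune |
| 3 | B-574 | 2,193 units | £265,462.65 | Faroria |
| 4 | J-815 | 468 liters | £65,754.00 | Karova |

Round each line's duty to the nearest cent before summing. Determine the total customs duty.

Line 1 (K-192, Casius, 1,376 kg, £307,412.16):
Base rate for K-192 is £1.73/kg.
K-192 has an FTA preferential rate, but origin Casius is not Faroria; base rate stands.
Duty = 1,376 × £1.73 = £2,380.48.
Line 2 (T-967, Hesune, 2,294 kg, £431,868.44):
Base rate for T-967 is £1.11/kg.
Duty = 2,294 × £1.11 = £2,546.34.
Line 3 (B-574, Faroria, 2,193 units, £265,462.65):
Base rate for B-574 is 10%.
Origin Faroria qualifies under the Pelara–Faroria agreement and B-574 is covered: preferential rate Free applies instead.
The additional-duty order on B-574 targets Karova, not Faroria; it does not apply.
Duty = £265,462.65 × 0% = £0.00.
Line 4 (J-815, Karova, 468 liters, £65,754.00):
Base rate for J-815 is 21%.
Additional duty on J-815 from Karova: +41.2%. Applied ad valorem rate: 21% + 41.2% = 62.2%.
Duty = £65,754.00 × 62.2% = £40,898.99.
Total = £2,380.48 + £2,546.34 + £0.00 + £40,898.99 = £45,825.81.

£45,825.81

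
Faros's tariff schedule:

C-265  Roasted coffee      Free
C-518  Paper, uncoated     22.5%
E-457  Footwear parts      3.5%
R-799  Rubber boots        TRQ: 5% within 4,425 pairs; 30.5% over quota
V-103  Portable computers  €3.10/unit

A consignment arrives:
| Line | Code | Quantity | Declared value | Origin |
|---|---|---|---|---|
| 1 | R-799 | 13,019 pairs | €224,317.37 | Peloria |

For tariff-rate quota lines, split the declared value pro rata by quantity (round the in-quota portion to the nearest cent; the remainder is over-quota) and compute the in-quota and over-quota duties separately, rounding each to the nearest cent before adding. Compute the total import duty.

Line 1 (R-799, Peloria, 13,019 pairs, €224,317.37):
Code R-799 is under a tariff-rate quota (threshold 4,425 pairs). In-quota: 4,425 pairs at 5%; over-quota: 8,594 pairs at 30.5%.
Pro-rata value split: in-quota = €224,317.37 × 4,425/13,019 = €76,242.75; over-quota = €224,317.37 − €76,242.75 = €148,074.62.
In-quota duty = €76,242.75 × 5% = €3,812.14. Over-quota duty = €148,074.62 × 30.5% = €45,162.76.
Line duty = €3,812.14 + €45,162.76 = €48,974.90.

€48,974.90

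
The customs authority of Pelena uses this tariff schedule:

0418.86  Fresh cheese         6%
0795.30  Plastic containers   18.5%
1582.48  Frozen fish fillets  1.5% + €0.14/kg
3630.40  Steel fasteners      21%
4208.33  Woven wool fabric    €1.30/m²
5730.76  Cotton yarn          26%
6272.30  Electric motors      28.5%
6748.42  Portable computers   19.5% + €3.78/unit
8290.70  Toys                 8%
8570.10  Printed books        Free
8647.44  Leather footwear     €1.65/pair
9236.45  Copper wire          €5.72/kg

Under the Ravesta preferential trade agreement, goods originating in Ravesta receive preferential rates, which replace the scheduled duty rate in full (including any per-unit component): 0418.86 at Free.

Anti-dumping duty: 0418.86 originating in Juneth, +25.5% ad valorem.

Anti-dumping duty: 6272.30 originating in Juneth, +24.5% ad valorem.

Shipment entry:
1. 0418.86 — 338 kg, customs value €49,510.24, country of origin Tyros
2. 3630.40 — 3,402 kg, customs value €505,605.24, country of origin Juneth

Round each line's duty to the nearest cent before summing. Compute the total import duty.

€109,147.71

Line 1 (0418.86, Tyros, 338 kg, €49,510.24):
Base rate for 0418.86 is 6%.
0418.86 has an FTA preferential rate, but origin Tyros is not Ravesta; base rate stands.
The additional-duty order on 0418.86 targets Juneth, not Tyros; it does not apply.
Duty = €49,510.24 × 6% = €2,970.61.
Line 2 (3630.40, Juneth, 3,402 kg, €505,605.24):
Base rate for 3630.40 is 21%.
Duty = €505,605.24 × 21% = €106,177.10.
Total = €2,970.61 + €106,177.10 = €109,147.71.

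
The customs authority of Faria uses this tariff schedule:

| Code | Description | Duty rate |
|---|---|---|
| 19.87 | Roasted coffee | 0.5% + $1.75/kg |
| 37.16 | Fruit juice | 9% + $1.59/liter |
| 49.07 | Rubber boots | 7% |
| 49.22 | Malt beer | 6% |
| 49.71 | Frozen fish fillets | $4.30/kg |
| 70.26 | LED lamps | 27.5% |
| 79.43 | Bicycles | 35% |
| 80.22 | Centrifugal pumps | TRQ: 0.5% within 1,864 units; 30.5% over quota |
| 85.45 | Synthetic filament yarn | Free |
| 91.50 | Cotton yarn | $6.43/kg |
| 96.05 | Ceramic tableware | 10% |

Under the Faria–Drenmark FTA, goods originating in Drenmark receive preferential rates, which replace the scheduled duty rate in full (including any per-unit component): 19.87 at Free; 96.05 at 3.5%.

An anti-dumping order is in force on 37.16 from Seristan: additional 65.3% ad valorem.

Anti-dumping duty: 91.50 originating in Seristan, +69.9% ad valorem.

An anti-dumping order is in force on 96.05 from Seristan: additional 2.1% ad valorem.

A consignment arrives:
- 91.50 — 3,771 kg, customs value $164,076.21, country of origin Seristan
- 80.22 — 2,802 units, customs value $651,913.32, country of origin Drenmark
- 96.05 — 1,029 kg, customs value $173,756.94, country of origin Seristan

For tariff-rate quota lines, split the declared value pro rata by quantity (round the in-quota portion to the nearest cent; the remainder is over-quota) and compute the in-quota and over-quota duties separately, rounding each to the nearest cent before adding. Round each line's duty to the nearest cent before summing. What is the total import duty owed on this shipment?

$228,691.48

Line 1 (91.50, Seristan, 3,771 kg, $164,076.21):
Base rate for 91.50 is $6.43/kg.
Additional duty on 91.50 from Seristan: +69.9% ad valorem. Applied ad valorem rate = 69.9%.
Duty = $164,076.21 × 69.9% + 3,771 × $6.43 = $138,936.80.
Line 2 (80.22, Drenmark, 2,802 units, $651,913.32):
Code 80.22 is under a tariff-rate quota (threshold 1,864 units). In-quota: 1,864 units at 0.5%; over-quota: 938 units at 30.5%.
Pro-rata value split: in-quota = $651,913.32 × 1,864/2,802 = $433,678.24; over-quota = $651,913.32 − $433,678.24 = $218,235.08.
In-quota duty = $433,678.24 × 0.5% = $2,168.39. Over-quota duty = $218,235.08 × 30.5% = $66,561.70.
Line duty = $2,168.39 + $66,561.70 = $68,730.09.
Line 3 (96.05, Seristan, 1,029 kg, $173,756.94):
Base rate for 96.05 is 10%.
96.05 has an FTA preferential rate, but origin Seristan is not Drenmark; base rate stands.
Additional duty on 96.05 from Seristan: +2.1%. Applied ad valorem rate: 10% + 2.1% = 12.1%.
Duty = $173,756.94 × 12.1% = $21,024.59.
Total = $138,936.80 + $68,730.09 + $21,024.59 = $228,691.48.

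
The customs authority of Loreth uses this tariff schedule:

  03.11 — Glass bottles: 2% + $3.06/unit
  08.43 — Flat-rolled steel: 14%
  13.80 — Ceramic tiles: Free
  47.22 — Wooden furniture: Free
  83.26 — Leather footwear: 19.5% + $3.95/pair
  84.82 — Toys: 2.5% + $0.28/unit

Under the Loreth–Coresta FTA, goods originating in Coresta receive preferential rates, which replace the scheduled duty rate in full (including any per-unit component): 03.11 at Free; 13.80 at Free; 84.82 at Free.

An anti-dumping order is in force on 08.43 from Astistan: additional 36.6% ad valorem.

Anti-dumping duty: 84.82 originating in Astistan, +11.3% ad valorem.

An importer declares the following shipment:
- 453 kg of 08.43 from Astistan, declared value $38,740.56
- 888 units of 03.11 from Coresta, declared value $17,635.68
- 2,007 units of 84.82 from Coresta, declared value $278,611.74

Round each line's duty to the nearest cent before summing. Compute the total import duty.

Line 1 (08.43, Astistan, 453 kg, $38,740.56):
Base rate for 08.43 is 14%.
Additional duty on 08.43 from Astistan: +36.6%. Applied ad valorem rate: 14% + 36.6% = 50.6%.
Duty = $38,740.56 × 50.6% = $19,602.72.
Line 2 (03.11, Coresta, 888 units, $17,635.68):
Base rate for 03.11 is 2% + $3.06/unit.
Origin Coresta qualifies under the Loreth–Coresta agreement and 03.11 is covered: preferential rate Free applies instead.
Duty = $17,635.68 × 0% = $0.00.
Line 3 (84.82, Coresta, 2,007 units, $278,611.74):
Base rate for 84.82 is 2.5% + $0.28/unit.
Origin Coresta qualifies under the Loreth–Coresta agreement and 84.82 is covered: preferential rate Free applies instead.
The additional-duty order on 84.82 targets Astistan, not Coresta; it does not apply.
Duty = $278,611.74 × 0% = $0.00.
Total = $19,602.72 + $0.00 + $0.00 = $19,602.72.

$19,602.72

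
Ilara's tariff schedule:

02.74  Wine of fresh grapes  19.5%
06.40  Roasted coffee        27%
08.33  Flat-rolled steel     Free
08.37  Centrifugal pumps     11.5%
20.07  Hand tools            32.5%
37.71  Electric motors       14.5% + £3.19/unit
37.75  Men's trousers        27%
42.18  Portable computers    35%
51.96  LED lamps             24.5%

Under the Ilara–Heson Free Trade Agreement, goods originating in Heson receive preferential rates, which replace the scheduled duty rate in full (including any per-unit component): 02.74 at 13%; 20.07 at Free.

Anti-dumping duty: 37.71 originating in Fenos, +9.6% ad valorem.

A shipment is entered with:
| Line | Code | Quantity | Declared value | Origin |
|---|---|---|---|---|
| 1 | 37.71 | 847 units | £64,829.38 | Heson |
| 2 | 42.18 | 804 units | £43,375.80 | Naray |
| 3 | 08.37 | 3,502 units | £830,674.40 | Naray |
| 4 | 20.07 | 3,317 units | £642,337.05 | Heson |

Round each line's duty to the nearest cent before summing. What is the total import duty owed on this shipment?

£122,811.28

Line 1 (37.71, Heson, 847 units, £64,829.38):
Base rate for 37.71 is 14.5% + £3.19/unit.
Origin Heson is the FTA partner but 37.71 is not on the preference list; base rate stands.
The additional-duty order on 37.71 targets Fenos, not Heson; it does not apply.
Duty = £64,829.38 × 14.5% + 847 × £3.19 = £12,102.19.
Line 2 (42.18, Naray, 804 units, £43,375.80):
Base rate for 42.18 is 35%.
Duty = £43,375.80 × 35% = £15,181.53.
Line 3 (08.37, Naray, 3,502 units, £830,674.40):
Base rate for 08.37 is 11.5%.
Duty = £830,674.40 × 11.5% = £95,527.56.
Line 4 (20.07, Heson, 3,317 units, £642,337.05):
Base rate for 20.07 is 32.5%.
Origin Heson qualifies under the Ilara–Heson agreement and 20.07 is covered: preferential rate Free applies instead.
Duty = £642,337.05 × 0% = £0.00.
Total = £12,102.19 + £15,181.53 + £95,527.56 + £0.00 = £122,811.28.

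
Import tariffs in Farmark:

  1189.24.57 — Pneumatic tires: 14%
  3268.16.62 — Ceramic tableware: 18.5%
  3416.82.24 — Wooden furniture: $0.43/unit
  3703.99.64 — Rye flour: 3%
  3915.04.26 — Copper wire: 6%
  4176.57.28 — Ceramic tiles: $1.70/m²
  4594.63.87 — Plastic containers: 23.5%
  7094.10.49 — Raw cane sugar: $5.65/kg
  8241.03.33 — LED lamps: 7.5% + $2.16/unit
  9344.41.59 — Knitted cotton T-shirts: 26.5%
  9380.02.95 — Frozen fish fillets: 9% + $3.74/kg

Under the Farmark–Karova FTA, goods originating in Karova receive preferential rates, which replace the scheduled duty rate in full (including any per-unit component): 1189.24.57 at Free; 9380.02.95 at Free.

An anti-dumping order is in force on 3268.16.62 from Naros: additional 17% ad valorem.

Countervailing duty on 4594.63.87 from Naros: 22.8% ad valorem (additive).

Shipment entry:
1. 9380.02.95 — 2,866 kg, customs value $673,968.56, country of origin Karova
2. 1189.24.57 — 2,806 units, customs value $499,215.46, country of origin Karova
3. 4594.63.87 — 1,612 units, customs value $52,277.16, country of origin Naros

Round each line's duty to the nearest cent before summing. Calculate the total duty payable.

$24,204.33

Line 1 (9380.02.95, Karova, 2,866 kg, $673,968.56):
Base rate for 9380.02.95 is 9% + $3.74/kg.
Origin Karova qualifies under the Farmark–Karova agreement and 9380.02.95 is covered: preferential rate Free applies instead.
Duty = $673,968.56 × 0% = $0.00.
Line 2 (1189.24.57, Karova, 2,806 units, $499,215.46):
Base rate for 1189.24.57 is 14%.
Origin Karova qualifies under the Farmark–Karova agreement and 1189.24.57 is covered: preferential rate Free applies instead.
Duty = $499,215.46 × 0% = $0.00.
Line 3 (4594.63.87, Naros, 1,612 units, $52,277.16):
Base rate for 4594.63.87 is 23.5%.
Additional duty on 4594.63.87 from Naros: +22.8%. Applied ad valorem rate: 23.5% + 22.8% = 46.3%.
Duty = $52,277.16 × 46.3% = $24,204.33.
Total = $0.00 + $0.00 + $24,204.33 = $24,204.33.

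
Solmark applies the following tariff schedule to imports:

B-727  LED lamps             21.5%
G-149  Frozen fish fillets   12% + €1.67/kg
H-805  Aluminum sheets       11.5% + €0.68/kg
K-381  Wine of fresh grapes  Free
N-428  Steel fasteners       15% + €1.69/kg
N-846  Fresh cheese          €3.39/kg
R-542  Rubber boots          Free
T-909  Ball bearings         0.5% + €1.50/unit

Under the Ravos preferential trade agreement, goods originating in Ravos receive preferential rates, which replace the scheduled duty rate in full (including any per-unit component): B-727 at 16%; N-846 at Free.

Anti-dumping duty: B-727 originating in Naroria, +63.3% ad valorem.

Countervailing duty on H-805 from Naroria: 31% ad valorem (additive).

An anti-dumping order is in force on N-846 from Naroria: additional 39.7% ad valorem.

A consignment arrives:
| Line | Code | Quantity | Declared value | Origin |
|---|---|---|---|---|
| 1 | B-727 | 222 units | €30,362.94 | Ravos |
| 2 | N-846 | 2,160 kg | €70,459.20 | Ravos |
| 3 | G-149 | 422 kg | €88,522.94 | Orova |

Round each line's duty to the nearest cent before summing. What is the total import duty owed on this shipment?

Line 1 (B-727, Ravos, 222 units, €30,362.94):
Base rate for B-727 is 21.5%.
Origin Ravos qualifies under the Solmark–Ravos agreement and B-727 is covered: preferential rate 16% applies instead.
The additional-duty order on B-727 targets Naroria, not Ravos; it does not apply.
Duty = €30,362.94 × 16% = €4,858.07.
Line 2 (N-846, Ravos, 2,160 kg, €70,459.20):
Base rate for N-846 is €3.39/kg.
Origin Ravos qualifies under the Solmark–Ravos agreement and N-846 is covered: preferential rate Free applies instead.
The additional-duty order on N-846 targets Naroria, not Ravos; it does not apply.
Duty = €70,459.20 × 0% = €0.00.
Line 3 (G-149, Orova, 422 kg, €88,522.94):
Base rate for G-149 is 12% + €1.67/kg.
Duty = €88,522.94 × 12% + 422 × €1.67 = €11,327.49.
Total = €4,858.07 + €0.00 + €11,327.49 = €16,185.56.

€16,185.56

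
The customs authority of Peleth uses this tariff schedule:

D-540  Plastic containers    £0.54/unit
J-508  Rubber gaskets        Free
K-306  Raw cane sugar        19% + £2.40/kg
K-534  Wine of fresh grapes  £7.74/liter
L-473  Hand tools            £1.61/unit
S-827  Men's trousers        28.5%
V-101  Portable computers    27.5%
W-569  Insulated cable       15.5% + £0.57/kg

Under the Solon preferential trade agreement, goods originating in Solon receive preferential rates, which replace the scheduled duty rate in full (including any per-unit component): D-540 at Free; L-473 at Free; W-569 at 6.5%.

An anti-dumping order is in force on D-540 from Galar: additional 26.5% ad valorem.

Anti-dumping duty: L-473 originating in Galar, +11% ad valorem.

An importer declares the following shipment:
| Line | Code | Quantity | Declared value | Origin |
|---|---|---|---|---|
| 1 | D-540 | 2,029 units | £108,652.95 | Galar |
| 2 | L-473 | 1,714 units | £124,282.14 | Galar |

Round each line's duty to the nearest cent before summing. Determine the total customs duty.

Line 1 (D-540, Galar, 2,029 units, £108,652.95):
Base rate for D-540 is £0.54/unit.
D-540 has an FTA preferential rate, but origin Galar is not Solon; base rate stands.
Additional duty on D-540 from Galar: +26.5% ad valorem. Applied ad valorem rate = 26.5%.
Duty = £108,652.95 × 26.5% + 2,029 × £0.54 = £29,888.69.
Line 2 (L-473, Galar, 1,714 units, £124,282.14):
Base rate for L-473 is £1.61/unit.
L-473 has an FTA preferential rate, but origin Galar is not Solon; base rate stands.
Additional duty on L-473 from Galar: +11% ad valorem. Applied ad valorem rate = 11%.
Duty = £124,282.14 × 11% + 1,714 × £1.61 = £16,430.58.
Total = £29,888.69 + £16,430.58 = £46,319.27.

£46,319.27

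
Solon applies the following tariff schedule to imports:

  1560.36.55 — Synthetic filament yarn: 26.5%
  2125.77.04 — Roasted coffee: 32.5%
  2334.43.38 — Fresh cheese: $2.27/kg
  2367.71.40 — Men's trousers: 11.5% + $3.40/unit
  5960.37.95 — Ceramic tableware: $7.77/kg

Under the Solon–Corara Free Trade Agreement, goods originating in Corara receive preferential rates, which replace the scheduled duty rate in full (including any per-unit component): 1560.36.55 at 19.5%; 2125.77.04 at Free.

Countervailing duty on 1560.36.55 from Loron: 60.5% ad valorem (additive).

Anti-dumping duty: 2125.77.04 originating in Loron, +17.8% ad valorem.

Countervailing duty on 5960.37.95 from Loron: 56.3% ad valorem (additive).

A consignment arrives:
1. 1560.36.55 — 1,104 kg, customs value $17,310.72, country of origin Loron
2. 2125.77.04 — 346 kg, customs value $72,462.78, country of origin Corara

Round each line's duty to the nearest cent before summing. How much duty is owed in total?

$15,060.33

Line 1 (1560.36.55, Loron, 1,104 kg, $17,310.72):
Base rate for 1560.36.55 is 26.5%.
1560.36.55 has an FTA preferential rate, but origin Loron is not Corara; base rate stands.
Additional duty on 1560.36.55 from Loron: +60.5%. Applied ad valorem rate: 26.5% + 60.5% = 87%.
Duty = $17,310.72 × 87% = $15,060.33.
Line 2 (2125.77.04, Corara, 346 kg, $72,462.78):
Base rate for 2125.77.04 is 32.5%.
Origin Corara qualifies under the Solon–Corara agreement and 2125.77.04 is covered: preferential rate Free applies instead.
The additional-duty order on 2125.77.04 targets Loron, not Corara; it does not apply.
Duty = $72,462.78 × 0% = $0.00.
Total = $15,060.33 + $0.00 = $15,060.33.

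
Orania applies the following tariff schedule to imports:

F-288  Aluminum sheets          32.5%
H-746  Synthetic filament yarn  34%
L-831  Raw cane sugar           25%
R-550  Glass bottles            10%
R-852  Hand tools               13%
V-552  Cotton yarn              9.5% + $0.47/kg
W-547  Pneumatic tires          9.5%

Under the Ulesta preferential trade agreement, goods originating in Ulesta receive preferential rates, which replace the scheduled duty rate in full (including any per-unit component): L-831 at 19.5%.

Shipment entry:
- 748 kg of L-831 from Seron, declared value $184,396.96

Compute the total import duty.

Line 1 (L-831, Seron, 748 kg, $184,396.96):
Base rate for L-831 is 25%.
L-831 has an FTA preferential rate, but origin Seron is not Ulesta; base rate stands.
Duty = $184,396.96 × 25% = $46,099.24.

$46,099.24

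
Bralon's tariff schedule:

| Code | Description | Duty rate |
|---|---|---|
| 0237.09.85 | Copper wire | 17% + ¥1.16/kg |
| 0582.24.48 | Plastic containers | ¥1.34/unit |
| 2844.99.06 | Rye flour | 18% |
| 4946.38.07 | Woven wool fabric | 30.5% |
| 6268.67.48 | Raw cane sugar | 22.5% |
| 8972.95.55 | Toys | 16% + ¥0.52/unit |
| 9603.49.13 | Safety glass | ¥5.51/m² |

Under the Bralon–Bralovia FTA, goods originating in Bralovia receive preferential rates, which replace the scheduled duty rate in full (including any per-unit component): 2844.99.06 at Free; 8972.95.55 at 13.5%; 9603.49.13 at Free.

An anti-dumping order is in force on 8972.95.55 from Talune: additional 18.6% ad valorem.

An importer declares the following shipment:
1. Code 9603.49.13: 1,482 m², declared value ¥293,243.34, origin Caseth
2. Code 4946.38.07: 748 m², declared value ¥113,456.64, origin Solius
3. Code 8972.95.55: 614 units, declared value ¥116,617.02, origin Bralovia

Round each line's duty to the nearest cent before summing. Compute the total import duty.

¥58,513.40

Line 1 (9603.49.13, Caseth, 1,482 m², ¥293,243.34):
Base rate for 9603.49.13 is ¥5.51/m².
9603.49.13 has an FTA preferential rate, but origin Caseth is not Bralovia; base rate stands.
Duty = 1,482 × ¥5.51 = ¥8,165.82.
Line 2 (4946.38.07, Solius, 748 m², ¥113,456.64):
Base rate for 4946.38.07 is 30.5%.
Duty = ¥113,456.64 × 30.5% = ¥34,604.28.
Line 3 (8972.95.55, Bralovia, 614 units, ¥116,617.02):
Base rate for 8972.95.55 is 16% + ¥0.52/unit.
Origin Bralovia qualifies under the Bralon–Bralovia agreement and 8972.95.55 is covered: preferential rate 13.5% applies instead.
The additional-duty order on 8972.95.55 targets Talune, not Bralovia; it does not apply.
Duty = ¥116,617.02 × 13.5% = ¥15,743.30.
Total = ¥8,165.82 + ¥34,604.28 + ¥15,743.30 = ¥58,513.40.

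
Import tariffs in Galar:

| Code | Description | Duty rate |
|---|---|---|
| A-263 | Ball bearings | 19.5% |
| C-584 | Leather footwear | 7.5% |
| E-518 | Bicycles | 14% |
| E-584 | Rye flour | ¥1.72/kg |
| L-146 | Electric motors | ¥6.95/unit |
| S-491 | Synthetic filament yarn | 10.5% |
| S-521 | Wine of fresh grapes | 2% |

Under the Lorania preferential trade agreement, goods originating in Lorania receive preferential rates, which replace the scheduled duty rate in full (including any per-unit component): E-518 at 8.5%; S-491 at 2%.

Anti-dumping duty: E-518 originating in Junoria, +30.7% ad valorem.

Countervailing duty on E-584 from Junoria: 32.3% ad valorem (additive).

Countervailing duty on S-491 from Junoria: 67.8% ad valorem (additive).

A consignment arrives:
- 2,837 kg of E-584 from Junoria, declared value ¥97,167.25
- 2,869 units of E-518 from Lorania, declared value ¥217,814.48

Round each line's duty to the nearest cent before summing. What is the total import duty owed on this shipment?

¥54,778.89

Line 1 (E-584, Junoria, 2,837 kg, ¥97,167.25):
Base rate for E-584 is ¥1.72/kg.
Additional duty on E-584 from Junoria: +32.3% ad valorem. Applied ad valorem rate = 32.3%.
Duty = ¥97,167.25 × 32.3% + 2,837 × ¥1.72 = ¥36,264.66.
Line 2 (E-518, Lorania, 2,869 units, ¥217,814.48):
Base rate for E-518 is 14%.
Origin Lorania qualifies under the Galar–Lorania agreement and E-518 is covered: preferential rate 8.5% applies instead.
The additional-duty order on E-518 targets Junoria, not Lorania; it does not apply.
Duty = ¥217,814.48 × 8.5% = ¥18,514.23.
Total = ¥36,264.66 + ¥18,514.23 = ¥54,778.89.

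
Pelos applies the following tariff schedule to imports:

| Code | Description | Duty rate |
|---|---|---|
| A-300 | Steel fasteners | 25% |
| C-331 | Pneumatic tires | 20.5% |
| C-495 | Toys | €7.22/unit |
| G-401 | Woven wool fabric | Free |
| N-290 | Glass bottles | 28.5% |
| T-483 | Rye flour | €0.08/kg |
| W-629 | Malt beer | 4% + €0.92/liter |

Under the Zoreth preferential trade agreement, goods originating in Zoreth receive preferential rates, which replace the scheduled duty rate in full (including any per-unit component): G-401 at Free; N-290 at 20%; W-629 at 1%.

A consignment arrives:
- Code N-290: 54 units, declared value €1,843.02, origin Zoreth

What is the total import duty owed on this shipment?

€368.60

Line 1 (N-290, Zoreth, 54 units, €1,843.02):
Base rate for N-290 is 28.5%.
Origin Zoreth qualifies under the Pelos–Zoreth agreement and N-290 is covered: preferential rate 20% applies instead.
Duty = €1,843.02 × 20% = €368.60.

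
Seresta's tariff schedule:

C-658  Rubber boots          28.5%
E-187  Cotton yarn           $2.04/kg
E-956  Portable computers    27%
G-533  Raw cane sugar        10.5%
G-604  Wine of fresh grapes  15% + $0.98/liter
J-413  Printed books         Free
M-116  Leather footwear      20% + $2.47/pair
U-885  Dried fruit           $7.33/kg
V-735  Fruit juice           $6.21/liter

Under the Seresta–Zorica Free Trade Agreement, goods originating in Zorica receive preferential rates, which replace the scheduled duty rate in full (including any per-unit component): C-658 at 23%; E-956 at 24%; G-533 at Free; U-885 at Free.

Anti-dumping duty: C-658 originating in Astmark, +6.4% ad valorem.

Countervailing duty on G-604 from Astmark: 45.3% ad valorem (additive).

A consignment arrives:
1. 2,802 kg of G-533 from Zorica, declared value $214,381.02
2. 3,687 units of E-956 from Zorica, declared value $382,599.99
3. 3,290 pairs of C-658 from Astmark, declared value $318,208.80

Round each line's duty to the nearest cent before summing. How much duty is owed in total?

$202,878.87

Line 1 (G-533, Zorica, 2,802 kg, $214,381.02):
Base rate for G-533 is 10.5%.
Origin Zorica qualifies under the Seresta–Zorica agreement and G-533 is covered: preferential rate Free applies instead.
Duty = $214,381.02 × 0% = $0.00.
Line 2 (E-956, Zorica, 3,687 units, $382,599.99):
Base rate for E-956 is 27%.
Origin Zorica qualifies under the Seresta–Zorica agreement and E-956 is covered: preferential rate 24% applies instead.
Duty = $382,599.99 × 24% = $91,824.00.
Line 3 (C-658, Astmark, 3,290 pairs, $318,208.80):
Base rate for C-658 is 28.5%.
C-658 has an FTA preferential rate, but origin Astmark is not Zorica; base rate stands.
Additional duty on C-658 from Astmark: +6.4%. Applied ad valorem rate: 28.5% + 6.4% = 34.9%.
Duty = $318,208.80 × 34.9% = $111,054.87.
Total = $0.00 + $91,824.00 + $111,054.87 = $202,878.87.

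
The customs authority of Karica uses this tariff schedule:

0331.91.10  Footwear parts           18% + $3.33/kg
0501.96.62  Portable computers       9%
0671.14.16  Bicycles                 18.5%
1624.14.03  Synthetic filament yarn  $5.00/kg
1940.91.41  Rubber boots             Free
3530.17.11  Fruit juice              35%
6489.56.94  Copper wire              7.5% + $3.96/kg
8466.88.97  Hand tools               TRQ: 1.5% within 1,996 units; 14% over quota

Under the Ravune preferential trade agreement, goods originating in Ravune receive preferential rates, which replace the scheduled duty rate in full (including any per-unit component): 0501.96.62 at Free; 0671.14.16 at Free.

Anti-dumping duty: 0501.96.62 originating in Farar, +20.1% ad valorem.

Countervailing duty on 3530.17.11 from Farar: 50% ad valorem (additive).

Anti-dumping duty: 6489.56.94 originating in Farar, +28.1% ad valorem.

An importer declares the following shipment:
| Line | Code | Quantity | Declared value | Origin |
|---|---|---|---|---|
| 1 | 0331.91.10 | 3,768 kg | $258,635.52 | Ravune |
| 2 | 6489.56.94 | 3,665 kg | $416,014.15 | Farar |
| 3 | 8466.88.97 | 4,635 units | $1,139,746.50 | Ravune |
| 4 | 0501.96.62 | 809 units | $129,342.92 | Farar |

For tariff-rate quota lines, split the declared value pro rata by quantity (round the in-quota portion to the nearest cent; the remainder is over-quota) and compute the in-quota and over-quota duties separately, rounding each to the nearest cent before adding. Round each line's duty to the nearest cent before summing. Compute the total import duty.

Line 1 (0331.91.10, Ravune, 3,768 kg, $258,635.52):
Base rate for 0331.91.10 is 18% + $3.33/kg.
Origin Ravune is the FTA partner but 0331.91.10 is not on the preference list; base rate stands.
Duty = $258,635.52 × 18% + 3,768 × $3.33 = $59,101.83.
Line 2 (6489.56.94, Farar, 3,665 kg, $416,014.15):
Base rate for 6489.56.94 is 7.5% + $3.96/kg.
Additional duty on 6489.56.94 from Farar: +28.1%. Applied ad valorem rate: 7.5% + 28.1% = 35.6%.
Duty = $416,014.15 × 35.6% + 3,665 × $3.96 = $162,614.44.
Line 3 (8466.88.97, Ravune, 4,635 units, $1,139,746.50):
Code 8466.88.97 is under a tariff-rate quota (threshold 1,996 units). In-quota: 1,996 units at 1.5%; over-quota: 2,639 units at 14%.
Pro-rata value split: in-quota = $1,139,746.50 × 1,996/4,635 = $490,816.40; over-quota = $1,139,746.50 − $490,816.40 = $648,930.10.
In-quota duty = $490,816.40 × 1.5% = $7,362.25. Over-quota duty = $648,930.10 × 14% = $90,850.21.
Line duty = $7,362.25 + $90,850.21 = $98,212.46.
Line 4 (0501.96.62, Farar, 809 units, $129,342.92):
Base rate for 0501.96.62 is 9%.
0501.96.62 has an FTA preferential rate, but origin Farar is not Ravune; base rate stands.
Additional duty on 0501.96.62 from Farar: +20.1%. Applied ad valorem rate: 9% + 20.1% = 29.1%.
Duty = $129,342.92 × 29.1% = $37,638.79.
Total = $59,101.83 + $162,614.44 + $98,212.46 + $37,638.79 = $357,567.52.

$357,567.52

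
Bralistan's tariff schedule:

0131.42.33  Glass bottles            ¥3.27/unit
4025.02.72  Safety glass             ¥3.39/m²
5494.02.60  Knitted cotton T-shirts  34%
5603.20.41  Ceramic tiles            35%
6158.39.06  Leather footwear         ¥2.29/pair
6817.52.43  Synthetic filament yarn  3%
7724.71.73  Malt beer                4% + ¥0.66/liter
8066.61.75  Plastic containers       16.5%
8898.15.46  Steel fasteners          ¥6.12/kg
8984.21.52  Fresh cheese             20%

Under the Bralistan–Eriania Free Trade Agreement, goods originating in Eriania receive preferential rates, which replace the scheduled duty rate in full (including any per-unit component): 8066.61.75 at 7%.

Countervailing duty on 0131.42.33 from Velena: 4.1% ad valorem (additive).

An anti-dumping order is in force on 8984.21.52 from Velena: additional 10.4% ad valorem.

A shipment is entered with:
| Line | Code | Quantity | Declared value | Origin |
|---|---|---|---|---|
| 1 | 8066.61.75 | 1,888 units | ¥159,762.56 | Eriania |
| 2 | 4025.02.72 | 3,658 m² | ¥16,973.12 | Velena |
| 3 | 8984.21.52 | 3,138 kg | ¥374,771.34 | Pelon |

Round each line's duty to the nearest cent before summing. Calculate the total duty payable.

Line 1 (8066.61.75, Eriania, 1,888 units, ¥159,762.56):
Base rate for 8066.61.75 is 16.5%.
Origin Eriania qualifies under the Bralistan–Eriania agreement and 8066.61.75 is covered: preferential rate 7% applies instead.
Duty = ¥159,762.56 × 7% = ¥11,183.38.
Line 2 (4025.02.72, Velena, 3,658 m², ¥16,973.12):
Base rate for 4025.02.72 is ¥3.39/m².
Duty = 3,658 × ¥3.39 = ¥12,400.62.
Line 3 (8984.21.52, Pelon, 3,138 kg, ¥374,771.34):
Base rate for 8984.21.52 is 20%.
The additional-duty order on 8984.21.52 targets Velena, not Pelon; it does not apply.
Duty = ¥374,771.34 × 20% = ¥74,954.27.
Total = ¥11,183.38 + ¥12,400.62 + ¥74,954.27 = ¥98,538.27.

¥98,538.27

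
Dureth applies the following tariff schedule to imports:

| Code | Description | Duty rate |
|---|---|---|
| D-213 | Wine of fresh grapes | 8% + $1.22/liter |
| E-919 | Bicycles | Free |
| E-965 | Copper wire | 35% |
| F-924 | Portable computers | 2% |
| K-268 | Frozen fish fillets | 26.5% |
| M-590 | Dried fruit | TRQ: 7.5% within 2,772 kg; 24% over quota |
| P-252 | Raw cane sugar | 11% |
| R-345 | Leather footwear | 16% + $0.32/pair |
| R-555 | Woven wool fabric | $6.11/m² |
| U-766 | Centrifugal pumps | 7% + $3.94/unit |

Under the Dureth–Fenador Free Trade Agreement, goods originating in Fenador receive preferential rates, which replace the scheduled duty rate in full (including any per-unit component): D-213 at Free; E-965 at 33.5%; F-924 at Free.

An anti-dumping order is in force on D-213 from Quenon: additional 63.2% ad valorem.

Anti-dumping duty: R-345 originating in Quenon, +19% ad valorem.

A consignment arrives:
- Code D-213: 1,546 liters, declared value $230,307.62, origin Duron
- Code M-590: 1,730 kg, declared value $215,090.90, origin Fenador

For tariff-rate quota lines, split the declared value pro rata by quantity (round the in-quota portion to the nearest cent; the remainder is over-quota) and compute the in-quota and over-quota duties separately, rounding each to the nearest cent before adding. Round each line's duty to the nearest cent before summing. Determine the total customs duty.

Line 1 (D-213, Duron, 1,546 liters, $230,307.62):
Base rate for D-213 is 8% + $1.22/liter.
D-213 has an FTA preferential rate, but origin Duron is not Fenador; base rate stands.
The additional-duty order on D-213 targets Quenon, not Duron; it does not apply.
Duty = $230,307.62 × 8% + 1,546 × $1.22 = $20,310.73.
Line 2 (M-590, Fenador, 1,730 kg, $215,090.90):
Code M-590 is under a tariff-rate quota (threshold 2,772 kg). Quantity 1,730 kg is within the quota, so the in-quota rate 7.5% applies to the full value.
Duty = $215,090.90 × 7.5% = $16,131.82.
Total = $20,310.73 + $16,131.82 = $36,442.55.

$36,442.55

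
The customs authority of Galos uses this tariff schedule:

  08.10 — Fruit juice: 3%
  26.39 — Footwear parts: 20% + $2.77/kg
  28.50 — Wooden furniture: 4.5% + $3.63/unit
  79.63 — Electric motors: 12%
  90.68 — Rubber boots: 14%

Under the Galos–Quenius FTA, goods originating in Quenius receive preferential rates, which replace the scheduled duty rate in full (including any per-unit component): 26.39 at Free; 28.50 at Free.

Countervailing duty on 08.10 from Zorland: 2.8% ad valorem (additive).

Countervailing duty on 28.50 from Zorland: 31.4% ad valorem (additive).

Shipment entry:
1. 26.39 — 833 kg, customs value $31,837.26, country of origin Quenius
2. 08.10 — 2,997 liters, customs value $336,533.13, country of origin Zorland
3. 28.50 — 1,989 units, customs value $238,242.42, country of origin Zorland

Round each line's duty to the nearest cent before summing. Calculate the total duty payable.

Line 1 (26.39, Quenius, 833 kg, $31,837.26):
Base rate for 26.39 is 20% + $2.77/kg.
Origin Quenius qualifies under the Galos–Quenius agreement and 26.39 is covered: preferential rate Free applies instead.
Duty = $31,837.26 × 0% = $0.00.
Line 2 (08.10, Zorland, 2,997 liters, $336,533.13):
Base rate for 08.10 is 3%.
Additional duty on 08.10 from Zorland: +2.8%. Applied ad valorem rate: 3% + 2.8% = 5.8%.
Duty = $336,533.13 × 5.8% = $19,518.92.
Line 3 (28.50, Zorland, 1,989 units, $238,242.42):
Base rate for 28.50 is 4.5% + $3.63/unit.
28.50 has an FTA preferential rate, but origin Zorland is not Quenius; base rate stands.
Additional duty on 28.50 from Zorland: +31.4%. Applied ad valorem rate: 4.5% + 31.4% = 35.9%.
Duty = $238,242.42 × 35.9% + 1,989 × $3.63 = $92,749.10.
Total = $0.00 + $19,518.92 + $92,749.10 = $112,268.02.

$112,268.02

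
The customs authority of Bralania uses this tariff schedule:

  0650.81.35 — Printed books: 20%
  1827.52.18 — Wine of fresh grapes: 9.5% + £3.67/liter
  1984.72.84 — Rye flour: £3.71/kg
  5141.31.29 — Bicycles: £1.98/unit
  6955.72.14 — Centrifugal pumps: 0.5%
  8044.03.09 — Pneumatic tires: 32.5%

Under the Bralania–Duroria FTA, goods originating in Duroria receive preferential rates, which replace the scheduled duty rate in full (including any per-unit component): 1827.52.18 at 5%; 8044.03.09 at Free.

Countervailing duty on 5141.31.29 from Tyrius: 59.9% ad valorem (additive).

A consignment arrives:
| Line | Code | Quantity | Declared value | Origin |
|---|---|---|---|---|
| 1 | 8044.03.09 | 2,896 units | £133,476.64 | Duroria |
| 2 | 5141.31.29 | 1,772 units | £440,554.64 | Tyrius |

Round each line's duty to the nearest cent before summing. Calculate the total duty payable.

£267,400.79

Line 1 (8044.03.09, Duroria, 2,896 units, £133,476.64):
Base rate for 8044.03.09 is 32.5%.
Origin Duroria qualifies under the Bralania–Duroria agreement and 8044.03.09 is covered: preferential rate Free applies instead.
Duty = £133,476.64 × 0% = £0.00.
Line 2 (5141.31.29, Tyrius, 1,772 units, £440,554.64):
Base rate for 5141.31.29 is £1.98/unit.
Additional duty on 5141.31.29 from Tyrius: +59.9% ad valorem. Applied ad valorem rate = 59.9%.
Duty = £440,554.64 × 59.9% + 1,772 × £1.98 = £267,400.79.
Total = £0.00 + £267,400.79 = £267,400.79.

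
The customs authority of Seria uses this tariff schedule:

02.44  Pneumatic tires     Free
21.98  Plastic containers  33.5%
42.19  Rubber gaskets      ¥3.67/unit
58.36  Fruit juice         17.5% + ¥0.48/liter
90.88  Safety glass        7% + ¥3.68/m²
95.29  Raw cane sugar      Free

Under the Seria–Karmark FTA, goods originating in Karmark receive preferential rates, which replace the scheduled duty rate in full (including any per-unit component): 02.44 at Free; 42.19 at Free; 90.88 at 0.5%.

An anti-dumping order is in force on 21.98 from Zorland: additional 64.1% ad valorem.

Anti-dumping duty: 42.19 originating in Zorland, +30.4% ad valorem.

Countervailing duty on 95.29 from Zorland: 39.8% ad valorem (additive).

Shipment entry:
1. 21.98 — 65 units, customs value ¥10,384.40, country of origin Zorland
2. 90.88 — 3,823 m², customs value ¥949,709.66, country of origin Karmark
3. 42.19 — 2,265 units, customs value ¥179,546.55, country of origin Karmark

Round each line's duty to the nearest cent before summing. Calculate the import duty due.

Line 1 (21.98, Zorland, 65 units, ¥10,384.40):
Base rate for 21.98 is 33.5%.
Additional duty on 21.98 from Zorland: +64.1%. Applied ad valorem rate: 33.5% + 64.1% = 97.6%.
Duty = ¥10,384.40 × 97.6% = ¥10,135.17.
Line 2 (90.88, Karmark, 3,823 m², ¥949,709.66):
Base rate for 90.88 is 7% + ¥3.68/m².
Origin Karmark qualifies under the Seria–Karmark agreement and 90.88 is covered: preferential rate 0.5% applies instead.
Duty = ¥949,709.66 × 0.5% = ¥4,748.55.
Line 3 (42.19, Karmark, 2,265 units, ¥179,546.55):
Base rate for 42.19 is ¥3.67/unit.
Origin Karmark qualifies under the Seria–Karmark agreement and 42.19 is covered: preferential rate Free applies instead.
The additional-duty order on 42.19 targets Zorland, not Karmark; it does not apply.
Duty = ¥179,546.55 × 0% = ¥0.00.
Total = ¥10,135.17 + ¥4,748.55 + ¥0.00 = ¥14,883.72.

¥14,883.72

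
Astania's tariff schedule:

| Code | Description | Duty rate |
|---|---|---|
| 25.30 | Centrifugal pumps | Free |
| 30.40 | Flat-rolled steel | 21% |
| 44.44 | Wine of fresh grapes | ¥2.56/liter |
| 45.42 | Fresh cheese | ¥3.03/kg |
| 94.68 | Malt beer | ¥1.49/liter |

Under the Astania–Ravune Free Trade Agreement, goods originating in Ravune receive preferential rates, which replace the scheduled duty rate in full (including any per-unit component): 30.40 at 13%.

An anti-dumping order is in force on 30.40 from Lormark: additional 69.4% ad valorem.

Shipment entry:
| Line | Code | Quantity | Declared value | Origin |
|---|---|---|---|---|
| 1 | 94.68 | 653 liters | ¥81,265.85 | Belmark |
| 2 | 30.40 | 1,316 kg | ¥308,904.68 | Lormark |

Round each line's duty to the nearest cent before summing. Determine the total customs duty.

Line 1 (94.68, Belmark, 653 liters, ¥81,265.85):
Base rate for 94.68 is ¥1.49/liter.
Duty = 653 × ¥1.49 = ¥972.97.
Line 2 (30.40, Lormark, 1,316 kg, ¥308,904.68):
Base rate for 30.40 is 21%.
30.40 has an FTA preferential rate, but origin Lormark is not Ravune; base rate stands.
Additional duty on 30.40 from Lormark: +69.4%. Applied ad valorem rate: 21% + 69.4% = 90.4%.
Duty = ¥308,904.68 × 90.4% = ¥279,249.83.
Total = ¥972.97 + ¥279,249.83 = ¥280,222.80.

¥280,222.80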